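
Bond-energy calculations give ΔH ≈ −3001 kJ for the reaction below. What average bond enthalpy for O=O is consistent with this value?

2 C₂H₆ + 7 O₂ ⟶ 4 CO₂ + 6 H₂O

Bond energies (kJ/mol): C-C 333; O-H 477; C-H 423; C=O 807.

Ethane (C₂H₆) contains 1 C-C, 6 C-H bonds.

Let D be the O=O bond energy.
Σ(broken) = 2×333 + 12×423 + 7×D = 5742 + 7D
Σ(formed) = 8×807 + 12×477 = 12180
ΔH = Σ(broken) − Σ(formed) = (5742 + 7D) − (12180) = −6438 + 7D
Setting this equal to −3001 kJ gives 7D = 3437, so D = 491 kJ/mol.

D(O=O) ≈ 491 kJ/mol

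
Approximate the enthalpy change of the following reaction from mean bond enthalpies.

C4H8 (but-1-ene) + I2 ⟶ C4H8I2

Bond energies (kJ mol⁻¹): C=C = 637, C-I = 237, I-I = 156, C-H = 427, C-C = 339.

ΔH ≈ −20 kJ

Bonds broken (reactants):
  C-C: 2 × 339 = 678
  C-H: 8 × 427 = 3416
  C=C: 1 × 637 = 637
  I-I: 1 × 156 = 156
  Σ(broken) = 4887 kJ
Bonds formed (products):
  C-C: 3 × 339 = 1017
  C-H: 8 × 427 = 3416
  C-I: 2 × 237 = 474
  Σ(formed) = 4907 kJ
ΔH = Σ(broken) − Σ(formed) = 4887 − 4907 = −20 kJ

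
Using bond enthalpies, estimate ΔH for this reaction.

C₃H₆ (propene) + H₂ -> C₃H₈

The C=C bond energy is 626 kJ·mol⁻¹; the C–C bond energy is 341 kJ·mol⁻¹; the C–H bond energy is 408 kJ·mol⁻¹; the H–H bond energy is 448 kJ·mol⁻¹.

ΔH ≈ −83 kJ

Bonds broken (reactants):
  C–C: 1 × 341 = 341
  C–H: 6 × 408 = 2448
  C=C: 1 × 626 = 626
  H–H: 1 × 448 = 448
  Σ(broken) = 3863 kJ
Bonds formed (products):
  C–C: 2 × 341 = 682
  C–H: 8 × 408 = 3264
  Σ(formed) = 3946 kJ
ΔH = Σ(broken) − Σ(formed) = 3863 − 3946 = −83 kJ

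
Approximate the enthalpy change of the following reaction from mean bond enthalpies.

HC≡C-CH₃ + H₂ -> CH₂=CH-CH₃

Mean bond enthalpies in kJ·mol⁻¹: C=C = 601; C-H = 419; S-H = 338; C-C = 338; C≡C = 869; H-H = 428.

Bonds broken (reactants):
  C≡C: 1 × 869 = 869
  C-C: 1 × 338 = 338
  C-H: 4 × 419 = 1676
  H-H: 1 × 428 = 428
  Σ(broken) = 3311 kJ
Bonds formed (products):
  C-C: 1 × 338 = 338
  C-H: 6 × 419 = 2514
  C=C: 1 × 601 = 601
  Σ(formed) = 3453 kJ
ΔH = Σ(broken) − Σ(formed) = 3311 − 3453 = −142 kJ

ΔH ≈ −142 kJ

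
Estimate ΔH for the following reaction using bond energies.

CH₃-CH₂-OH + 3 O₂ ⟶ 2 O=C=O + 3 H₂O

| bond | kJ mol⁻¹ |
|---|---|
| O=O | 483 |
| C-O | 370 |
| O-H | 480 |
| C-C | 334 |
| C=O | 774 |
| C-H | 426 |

ΔH ≈ −1213 kJ

Bonds broken (reactants):
  C-C: 1 × 334 = 334
  C-H: 5 × 426 = 2130
  C-O: 1 × 370 = 370
  O-H: 1 × 480 = 480
  O=O: 3 × 483 = 1449
  Σ(broken) = 4763 kJ
Bonds formed (products):
  C=O: 4 × 774 = 3096
  O-H: 6 × 480 = 2880
  Σ(formed) = 5976 kJ
ΔH = Σ(broken) − Σ(formed) = 4763 − 5976 = −1213 kJ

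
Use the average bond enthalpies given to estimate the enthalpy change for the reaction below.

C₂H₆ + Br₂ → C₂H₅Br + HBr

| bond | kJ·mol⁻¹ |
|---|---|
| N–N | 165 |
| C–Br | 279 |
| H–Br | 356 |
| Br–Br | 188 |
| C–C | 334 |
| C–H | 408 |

Bonds broken (reactants):
  Br–Br: 1 × 188 = 188
  C–C: 1 × 334 = 334
  C–H: 6 × 408 = 2448
  Σ(broken) = 2970 kJ
Bonds formed (products):
  C–Br: 1 × 279 = 279
  C–C: 1 × 334 = 334
  C–H: 5 × 408 = 2040
  H–Br: 1 × 356 = 356
  Σ(formed) = 3009 kJ
ΔH = Σ(broken) − Σ(formed) = 2970 − 3009 = −39 kJ

ΔH ≈ −39 kJ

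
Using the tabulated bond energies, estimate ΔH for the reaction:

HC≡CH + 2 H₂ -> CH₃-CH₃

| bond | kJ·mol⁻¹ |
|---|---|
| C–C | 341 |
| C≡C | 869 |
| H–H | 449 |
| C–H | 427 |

Bonds broken (reactants):
  C≡C: 1 × 869 = 869
  C–H: 2 × 427 = 854
  H–H: 2 × 449 = 898
  Σ(broken) = 2621 kJ
Bonds formed (products):
  C–C: 1 × 341 = 341
  C–H: 6 × 427 = 2562
  Σ(formed) = 2903 kJ
ΔH = Σ(broken) − Σ(formed) = 2621 − 2903 = −282 kJ

ΔH ≈ −282 kJ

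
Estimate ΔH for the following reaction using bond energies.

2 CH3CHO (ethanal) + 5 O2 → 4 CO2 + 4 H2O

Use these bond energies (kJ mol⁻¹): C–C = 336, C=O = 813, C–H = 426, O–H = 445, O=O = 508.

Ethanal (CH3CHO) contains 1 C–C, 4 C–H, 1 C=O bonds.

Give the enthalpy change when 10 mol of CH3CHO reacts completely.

Bonds broken (reactants):
  C–C: 2 × 336 = 672
  C–H: 8 × 426 = 3408
  C=O: 2 × 813 = 1626
  O=O: 5 × 508 = 2540
  Σ(broken) = 8246 kJ
Bonds formed (products):
  C=O: 8 × 813 = 6504
  O–H: 8 × 445 = 3560
  Σ(formed) = 10064 kJ
ΔH = Σ(broken) − Σ(formed) = 8246 − 10064 = −1818 kJ
For 5× the reaction as written: 5 × (−1818) = −9090 kJ

ΔH = −9090 kJ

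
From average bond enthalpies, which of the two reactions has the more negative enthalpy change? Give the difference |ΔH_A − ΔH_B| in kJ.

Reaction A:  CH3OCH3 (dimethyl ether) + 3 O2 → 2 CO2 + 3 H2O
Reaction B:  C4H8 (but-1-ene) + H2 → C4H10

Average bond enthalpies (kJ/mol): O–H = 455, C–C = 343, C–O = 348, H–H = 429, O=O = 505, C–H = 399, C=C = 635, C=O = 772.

Reaction A:
  Bonds broken (reactants):
    C–H: 6 × 399 = 2394
    C–O: 2 × 348 = 696
    O=O: 3 × 505 = 1515
    Σ(broken) = 4605 kJ
  Bonds formed (products):
    C=O: 4 × 772 = 3088
    O–H: 6 × 455 = 2730
    Σ(formed) = 5818 kJ
  ΔH_A = 4605 − 5818 = −1213 kJ
Reaction B:
  Bonds broken (reactants):
    C–C: 2 × 343 = 686
    C–H: 8 × 399 = 3192
    C=C: 1 × 635 = 635
    H–H: 1 × 429 = 429
    Σ(broken) = 4942 kJ
  Bonds formed (products):
    C–C: 3 × 343 = 1029
    C–H: 10 × 399 = 3990
    Σ(formed) = 5019 kJ
  ΔH_B = 4942 − 5019 = −77 kJ
ΔH_A − ΔH_B = −1136 kJ, so reaction A has the more negative ΔH; |ΔH_A − ΔH_B| = 1136 kJ.

Reaction A, by 1136 kJ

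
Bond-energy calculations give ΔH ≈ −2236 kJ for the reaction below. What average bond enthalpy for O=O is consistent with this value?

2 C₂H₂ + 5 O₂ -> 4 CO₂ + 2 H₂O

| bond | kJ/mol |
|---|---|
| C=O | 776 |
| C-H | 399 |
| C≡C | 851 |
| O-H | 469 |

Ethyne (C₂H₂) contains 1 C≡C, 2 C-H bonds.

Let D be the O=O bond energy.
Σ(broken) = 2×851 + 4×399 + 5×D = 3298 + 5D
Σ(formed) = 8×776 + 4×469 = 8084
ΔH = Σ(broken) − Σ(formed) = (3298 + 5D) − (8084) = −4786 + 5D
Setting this equal to −2236 kJ gives 5D = 2550, so D = 510 kJ/mol.

D(O=O) ≈ 510 kJ/mol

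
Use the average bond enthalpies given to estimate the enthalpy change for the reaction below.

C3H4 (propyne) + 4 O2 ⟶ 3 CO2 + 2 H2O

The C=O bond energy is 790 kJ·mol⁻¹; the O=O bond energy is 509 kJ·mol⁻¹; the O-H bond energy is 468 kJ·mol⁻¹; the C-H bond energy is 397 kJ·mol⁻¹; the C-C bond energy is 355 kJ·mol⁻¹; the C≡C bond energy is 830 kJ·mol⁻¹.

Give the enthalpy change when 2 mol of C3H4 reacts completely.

ΔH = −3606 kJ

Bonds broken (reactants):
  C≡C: 1 × 830 = 830
  C-C: 1 × 355 = 355
  C-H: 4 × 397 = 1588
  O=O: 4 × 509 = 2036
  Σ(broken) = 4809 kJ
Bonds formed (products):
  C=O: 6 × 790 = 4740
  O-H: 4 × 468 = 1872
  Σ(formed) = 6612 kJ
ΔH = Σ(broken) − Σ(formed) = 4809 − 6612 = −1803 kJ
For 2× the reaction as written: 2 × (−1803) = −3606 kJ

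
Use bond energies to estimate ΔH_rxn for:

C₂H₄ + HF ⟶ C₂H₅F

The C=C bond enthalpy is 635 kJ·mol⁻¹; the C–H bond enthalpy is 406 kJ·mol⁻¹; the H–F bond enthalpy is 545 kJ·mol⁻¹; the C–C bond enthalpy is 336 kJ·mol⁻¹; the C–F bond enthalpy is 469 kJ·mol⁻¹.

Bonds broken (reactants):
  C–H: 4 × 406 = 1624
  C=C: 1 × 635 = 635
  H–F: 1 × 545 = 545
  Σ(broken) = 2804 kJ
Bonds formed (products):
  C–C: 1 × 336 = 336
  C–F: 1 × 469 = 469
  C–H: 5 × 406 = 2030
  Σ(formed) = 2835 kJ
ΔH = Σ(broken) − Σ(formed) = 2804 − 2835 = −31 kJ

ΔH ≈ −31 kJ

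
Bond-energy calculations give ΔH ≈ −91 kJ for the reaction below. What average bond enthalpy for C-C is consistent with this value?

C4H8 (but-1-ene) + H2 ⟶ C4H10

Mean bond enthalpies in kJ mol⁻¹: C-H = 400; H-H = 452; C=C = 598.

Let D be the C-C bond energy.
Σ(broken) = 2×D + 8×400 + 1×598 + 1×452 = 4250 + 2D
Σ(formed) = 3×D + 10×400 = 4000 + 3D
ΔH = Σ(broken) − Σ(formed) = (4250 + 2D) − (4000 + 3D) = +250 − D
Setting this equal to −91 kJ gives D = 341 kJ/mol.

D(C-C) ≈ 341 kJ/mol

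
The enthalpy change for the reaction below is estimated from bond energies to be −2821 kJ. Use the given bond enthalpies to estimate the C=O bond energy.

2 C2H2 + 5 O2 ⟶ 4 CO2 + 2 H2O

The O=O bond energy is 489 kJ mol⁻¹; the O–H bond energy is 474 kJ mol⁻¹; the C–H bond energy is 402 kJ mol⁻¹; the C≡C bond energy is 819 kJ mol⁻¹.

D(C=O) ≈ 827 kJ/mol

Let D be the C=O bond energy.
Σ(broken) = 2×819 + 4×402 + 5×489 = 5691
Σ(formed) = 8×D + 4×474 = 1896 + 8D
ΔH = Σ(broken) − Σ(formed) = (5691) − (1896 + 8D) = +3795 − 8D
Setting this equal to −2821 kJ gives 8D = 6616, so D = 827 kJ/mol.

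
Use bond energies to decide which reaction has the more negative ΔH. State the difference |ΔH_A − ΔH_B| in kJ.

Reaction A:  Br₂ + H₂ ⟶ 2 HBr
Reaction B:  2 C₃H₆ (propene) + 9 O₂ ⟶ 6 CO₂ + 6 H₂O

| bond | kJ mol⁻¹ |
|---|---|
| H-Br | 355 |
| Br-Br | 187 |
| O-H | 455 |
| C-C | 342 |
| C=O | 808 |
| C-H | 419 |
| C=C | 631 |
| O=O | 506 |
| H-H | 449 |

Reaction A:
  Bonds broken (reactants):
    Br-Br: 1 × 187 = 187
    H-H: 1 × 449 = 449
    Σ(broken) = 636 kJ
  Bonds formed (products):
    H-Br: 2 × 355 = 710
    Σ(formed) = 710 kJ
  ΔH_A = 636 − 710 = −74 kJ
Reaction B:
  Bonds broken (reactants):
    C-C: 2 × 342 = 684
    C-H: 12 × 419 = 5028
    C=C: 2 × 631 = 1262
    O=O: 9 × 506 = 4554
    Σ(broken) = 11528 kJ
  Bonds formed (products):
    C=O: 12 × 808 = 9696
    O-H: 12 × 455 = 5460
    Σ(formed) = 15156 kJ
  ΔH_B = 11528 − 15156 = −3628 kJ
ΔH_A − ΔH_B = +3554 kJ, so reaction B has the more negative ΔH; |ΔH_A − ΔH_B| = 3554 kJ.

Reaction B, by 3554 kJ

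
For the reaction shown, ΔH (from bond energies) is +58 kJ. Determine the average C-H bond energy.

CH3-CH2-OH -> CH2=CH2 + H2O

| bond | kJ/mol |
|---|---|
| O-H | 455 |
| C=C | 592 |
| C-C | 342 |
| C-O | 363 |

D(C-H) ≈ 400 kJ/mol

Let D be the C-H bond energy.
Σ(broken) = 1×342 + 5×D + 1×363 + 1×455 = 1160 + 5D
Σ(formed) = 4×D + 1×592 + 2×455 = 1502 + 4D
ΔH = Σ(broken) − Σ(formed) = (1160 + 5D) − (1502 + 4D) = −342 + D
Setting this equal to +58 kJ gives D = 400 kJ/mol.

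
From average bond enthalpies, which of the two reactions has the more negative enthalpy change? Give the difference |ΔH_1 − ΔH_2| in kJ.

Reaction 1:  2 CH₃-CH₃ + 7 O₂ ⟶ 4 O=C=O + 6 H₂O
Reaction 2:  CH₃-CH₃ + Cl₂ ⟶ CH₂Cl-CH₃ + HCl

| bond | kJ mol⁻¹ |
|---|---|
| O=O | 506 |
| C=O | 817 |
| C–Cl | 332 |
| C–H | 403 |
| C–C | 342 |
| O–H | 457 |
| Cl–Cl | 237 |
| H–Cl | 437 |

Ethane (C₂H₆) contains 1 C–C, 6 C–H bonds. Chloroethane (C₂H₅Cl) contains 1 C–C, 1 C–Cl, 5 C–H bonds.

Reaction 1, by 2829 kJ

Reaction 1:
  Bonds broken (reactants):
    C–C: 2 × 342 = 684
    C–H: 12 × 403 = 4836
    O=O: 7 × 506 = 3542
    Σ(broken) = 9062 kJ
  Bonds formed (products):
    C=O: 8 × 817 = 6536
    O–H: 12 × 457 = 5484
    Σ(formed) = 12020 kJ
  ΔH_1 = 9062 − 12020 = −2958 kJ
Reaction 2:
  Bonds broken (reactants):
    C–C: 1 × 342 = 342
    C–H: 6 × 403 = 2418
    Cl–Cl: 1 × 237 = 237
    Σ(broken) = 2997 kJ
  Bonds formed (products):
    C–C: 1 × 342 = 342
    C–Cl: 1 × 332 = 332
    C–H: 5 × 403 = 2015
    H–Cl: 1 × 437 = 437
    Σ(formed) = 3126 kJ
  ΔH_2 = 2997 − 3126 = −129 kJ
ΔH_1 − ΔH_2 = −2829 kJ, so reaction 1 has the more negative ΔH; |ΔH_1 − ΔH_2| = 2829 kJ.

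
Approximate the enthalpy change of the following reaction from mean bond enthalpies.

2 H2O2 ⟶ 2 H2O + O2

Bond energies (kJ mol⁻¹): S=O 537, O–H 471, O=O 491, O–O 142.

ΔH ≈ −207 kJ

Bonds broken (reactants):
  O–H: 4 × 471 = 1884
  O–O: 2 × 142 = 284
  Σ(broken) = 2168 kJ
Bonds formed (products):
  O–H: 4 × 471 = 1884
  O=O: 1 × 491 = 491
  Σ(formed) = 2375 kJ
ΔH = Σ(broken) − Σ(formed) = 2168 − 2375 = −207 kJ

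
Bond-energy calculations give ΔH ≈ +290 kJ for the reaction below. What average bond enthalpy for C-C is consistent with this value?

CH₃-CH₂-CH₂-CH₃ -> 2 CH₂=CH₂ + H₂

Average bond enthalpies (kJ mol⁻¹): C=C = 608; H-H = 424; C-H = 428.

Let D be the C-C bond energy.
Σ(broken) = 3×D + 10×428 = 4280 + 3D
Σ(formed) = 8×428 + 2×608 + 1×424 = 5064
ΔH = Σ(broken) − Σ(formed) = (4280 + 3D) − (5064) = −784 + 3D
Setting this equal to +290 kJ gives 3D = 1074, so D = 358 kJ/mol.

D(C-C) ≈ 358 kJ/mol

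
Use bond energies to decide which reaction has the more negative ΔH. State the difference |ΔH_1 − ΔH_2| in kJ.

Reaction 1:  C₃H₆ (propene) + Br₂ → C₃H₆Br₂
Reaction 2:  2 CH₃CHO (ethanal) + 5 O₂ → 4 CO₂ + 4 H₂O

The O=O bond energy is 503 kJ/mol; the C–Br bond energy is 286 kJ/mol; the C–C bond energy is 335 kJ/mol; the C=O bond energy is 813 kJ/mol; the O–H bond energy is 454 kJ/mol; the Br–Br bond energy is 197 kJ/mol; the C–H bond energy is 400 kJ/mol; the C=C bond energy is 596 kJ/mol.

Reaction 1:
  Bonds broken (reactants):
    Br–Br: 1 × 197 = 197
    C–C: 1 × 335 = 335
    C–H: 6 × 400 = 2400
    C=C: 1 × 596 = 596
    Σ(broken) = 3528 kJ
  Bonds formed (products):
    C–Br: 2 × 286 = 572
    C–C: 2 × 335 = 670
    C–H: 6 × 400 = 2400
    Σ(formed) = 3642 kJ
  ΔH_1 = 3528 − 3642 = −114 kJ
Reaction 2:
  Bonds broken (reactants):
    C–C: 2 × 335 = 670
    C–H: 8 × 400 = 3200
    C=O: 2 × 813 = 1626
    O=O: 5 × 503 = 2515
    Σ(broken) = 8011 kJ
  Bonds formed (products):
    C=O: 8 × 813 = 6504
    O–H: 8 × 454 = 3632
    Σ(formed) = 10136 kJ
  ΔH_2 = 8011 − 10136 = −2125 kJ
ΔH_1 − ΔH_2 = +2011 kJ, so reaction 2 has the more negative ΔH; |ΔH_1 − ΔH_2| = 2011 kJ.

Reaction 2, by 2011 kJ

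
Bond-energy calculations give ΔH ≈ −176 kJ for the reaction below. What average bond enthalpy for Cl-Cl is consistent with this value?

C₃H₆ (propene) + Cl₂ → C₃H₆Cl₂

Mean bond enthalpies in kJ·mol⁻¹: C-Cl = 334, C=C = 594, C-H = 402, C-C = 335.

D(Cl-Cl) ≈ 233 kJ/mol

Let D be the Cl-Cl bond energy.
Σ(broken) = 1×335 + 6×402 + 1×594 + 1×D = 3341 + D
Σ(formed) = 2×335 + 2×334 + 6×402 = 3750
ΔH = Σ(broken) − Σ(formed) = (3341 + D) − (3750) = −409 + D
Setting this equal to −176 kJ gives D = 233 kJ/mol.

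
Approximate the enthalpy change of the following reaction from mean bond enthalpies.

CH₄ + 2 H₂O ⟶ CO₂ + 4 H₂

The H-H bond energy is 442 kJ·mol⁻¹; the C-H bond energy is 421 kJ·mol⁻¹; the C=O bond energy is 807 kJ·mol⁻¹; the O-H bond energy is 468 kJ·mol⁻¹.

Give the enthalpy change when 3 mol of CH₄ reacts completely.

Bonds broken (reactants):
  C-H: 4 × 421 = 1684
  O-H: 4 × 468 = 1872
  Σ(broken) = 3556 kJ
Bonds formed (products):
  C=O: 2 × 807 = 1614
  H-H: 4 × 442 = 1768
  Σ(formed) = 3382 kJ
ΔH = Σ(broken) − Σ(formed) = 3556 − 3382 = +174 kJ
For 3× the reaction as written: 3 × (+174) = +522 kJ

ΔH = +522 kJ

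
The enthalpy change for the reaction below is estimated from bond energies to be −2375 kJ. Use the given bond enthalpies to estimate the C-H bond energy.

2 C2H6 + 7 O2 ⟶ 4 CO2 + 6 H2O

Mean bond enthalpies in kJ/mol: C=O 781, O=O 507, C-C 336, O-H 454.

Let D be the C-H bond energy.
Σ(broken) = 2×336 + 12×D + 7×507 = 4221 + 12D
Σ(formed) = 8×781 + 12×454 = 11696
ΔH = Σ(broken) − Σ(formed) = (4221 + 12D) − (11696) = −7475 + 12D
Setting this equal to −2375 kJ gives 12D = 5100, so D = 425 kJ/mol.

D(C-H) ≈ 425 kJ/mol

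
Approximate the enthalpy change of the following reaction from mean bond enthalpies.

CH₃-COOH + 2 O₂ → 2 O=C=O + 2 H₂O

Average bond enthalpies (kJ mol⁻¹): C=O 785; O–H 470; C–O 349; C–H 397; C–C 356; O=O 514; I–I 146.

Bonds broken (reactants):
  C–C: 1 × 356 = 356
  C–H: 3 × 397 = 1191
  C–O: 1 × 349 = 349
  C=O: 1 × 785 = 785
  O–H: 1 × 470 = 470
  O=O: 2 × 514 = 1028
  Σ(broken) = 4179 kJ
Bonds formed (products):
  C=O: 4 × 785 = 3140
  O–H: 4 × 470 = 1880
  Σ(formed) = 5020 kJ
ΔH = Σ(broken) − Σ(formed) = 4179 − 5020 = −841 kJ

ΔH ≈ −841 kJ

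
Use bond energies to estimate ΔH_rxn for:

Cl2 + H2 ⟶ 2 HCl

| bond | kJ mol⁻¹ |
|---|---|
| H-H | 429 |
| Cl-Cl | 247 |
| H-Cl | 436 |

Bonds broken (reactants):
  Cl-Cl: 1 × 247 = 247
  H-H: 1 × 429 = 429
  Σ(broken) = 676 kJ
Bonds formed (products):
  H-Cl: 2 × 436 = 872
  Σ(formed) = 872 kJ
ΔH = Σ(broken) − Σ(formed) = 676 − 872 = −196 kJ

ΔH ≈ −196 kJ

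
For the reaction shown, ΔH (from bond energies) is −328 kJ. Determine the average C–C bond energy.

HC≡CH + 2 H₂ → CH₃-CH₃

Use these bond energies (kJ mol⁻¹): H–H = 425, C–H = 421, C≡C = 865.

D(C–C) ≈ 359 kJ/mol

Let D be the C–C bond energy.
Σ(broken) = 1×865 + 2×421 + 2×425 = 2557
Σ(formed) = 1×D + 6×421 = 2526 + D
ΔH = Σ(broken) − Σ(formed) = (2557) − (2526 + D) = +31 − D
Setting this equal to −328 kJ gives D = 359 kJ/mol.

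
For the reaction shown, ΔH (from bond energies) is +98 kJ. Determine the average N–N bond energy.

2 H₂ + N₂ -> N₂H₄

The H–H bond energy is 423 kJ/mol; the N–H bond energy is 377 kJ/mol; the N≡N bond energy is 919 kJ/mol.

Let D be the N–N bond energy.
Σ(broken) = 2×423 + 1×919 = 1765
Σ(formed) = 4×377 + 1×D = 1508 + D
ΔH = Σ(broken) − Σ(formed) = (1765) − (1508 + D) = +257 − D
Setting this equal to +98 kJ gives D = 159 kJ/mol.

D(N–N) ≈ 159 kJ/mol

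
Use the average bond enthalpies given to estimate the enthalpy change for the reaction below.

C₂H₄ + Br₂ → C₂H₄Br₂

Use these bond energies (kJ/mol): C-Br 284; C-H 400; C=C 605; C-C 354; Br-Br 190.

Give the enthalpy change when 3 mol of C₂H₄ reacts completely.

Bonds broken (reactants):
  Br-Br: 1 × 190 = 190
  C-H: 4 × 400 = 1600
  C=C: 1 × 605 = 605
  Σ(broken) = 2395 kJ
Bonds formed (products):
  C-Br: 2 × 284 = 568
  C-C: 1 × 354 = 354
  C-H: 4 × 400 = 1600
  Σ(formed) = 2522 kJ
ΔH = Σ(broken) − Σ(formed) = 2395 − 2522 = −127 kJ
For 3× the reaction as written: 3 × (−127) = −381 kJ

ΔH = −381 kJ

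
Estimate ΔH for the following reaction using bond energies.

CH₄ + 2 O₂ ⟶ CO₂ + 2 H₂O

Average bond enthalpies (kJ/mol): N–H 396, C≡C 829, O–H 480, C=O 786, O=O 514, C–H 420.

Bonds broken (reactants):
  C–H: 4 × 420 = 1680
  O=O: 2 × 514 = 1028
  Σ(broken) = 2708 kJ
Bonds formed (products):
  C=O: 2 × 786 = 1572
  O–H: 4 × 480 = 1920
  Σ(formed) = 3492 kJ
ΔH = Σ(broken) − Σ(formed) = 2708 − 3492 = −784 kJ

ΔH ≈ −784 kJ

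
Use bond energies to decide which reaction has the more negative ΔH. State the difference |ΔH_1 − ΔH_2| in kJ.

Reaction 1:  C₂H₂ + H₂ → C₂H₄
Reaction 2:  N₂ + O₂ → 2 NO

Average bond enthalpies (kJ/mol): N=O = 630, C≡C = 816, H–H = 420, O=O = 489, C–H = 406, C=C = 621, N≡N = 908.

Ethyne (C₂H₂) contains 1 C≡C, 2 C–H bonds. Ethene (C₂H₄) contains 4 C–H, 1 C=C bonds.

Reaction 1, by 334 kJ

Reaction 1:
  Bonds broken (reactants):
    C≡C: 1 × 816 = 816
    C–H: 2 × 406 = 812
    H–H: 1 × 420 = 420
    Σ(broken) = 2048 kJ
  Bonds formed (products):
    C–H: 4 × 406 = 1624
    C=C: 1 × 621 = 621
    Σ(formed) = 2245 kJ
  ΔH_1 = 2048 − 2245 = −197 kJ
Reaction 2:
  Bonds broken (reactants):
    N≡N: 1 × 908 = 908
    O=O: 1 × 489 = 489
    Σ(broken) = 1397 kJ
  Bonds formed (products):
    N=O: 2 × 630 = 1260
    Σ(formed) = 1260 kJ
  ΔH_2 = 1397 − 1260 = +137 kJ
ΔH_1 − ΔH_2 = −334 kJ, so reaction 1 has the more negative ΔH; |ΔH_1 − ΔH_2| = 334 kJ.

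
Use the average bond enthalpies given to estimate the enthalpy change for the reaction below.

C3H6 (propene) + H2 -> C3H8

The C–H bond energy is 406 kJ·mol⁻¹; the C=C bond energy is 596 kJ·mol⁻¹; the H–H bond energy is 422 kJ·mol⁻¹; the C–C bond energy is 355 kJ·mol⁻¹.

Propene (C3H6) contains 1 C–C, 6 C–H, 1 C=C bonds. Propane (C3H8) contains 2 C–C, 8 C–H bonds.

ΔH ≈ −149 kJ

Bonds broken (reactants):
  C–C: 1 × 355 = 355
  C–H: 6 × 406 = 2436
  C=C: 1 × 596 = 596
  H–H: 1 × 422 = 422
  Σ(broken) = 3809 kJ
Bonds formed (products):
  C–C: 2 × 355 = 710
  C–H: 8 × 406 = 3248
  Σ(formed) = 3958 kJ
ΔH = Σ(broken) − Σ(formed) = 3809 − 3958 = −149 kJ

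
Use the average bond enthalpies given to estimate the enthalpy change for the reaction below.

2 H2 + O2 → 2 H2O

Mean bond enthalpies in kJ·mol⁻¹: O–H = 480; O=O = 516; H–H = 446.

ΔH ≈ −512 kJ

Bonds broken (reactants):
  H–H: 2 × 446 = 892
  O=O: 1 × 516 = 516
  Σ(broken) = 1408 kJ
Bonds formed (products):
  O–H: 4 × 480 = 1920
  Σ(formed) = 1920 kJ
ΔH = Σ(broken) − Σ(formed) = 1408 − 1920 = −512 kJ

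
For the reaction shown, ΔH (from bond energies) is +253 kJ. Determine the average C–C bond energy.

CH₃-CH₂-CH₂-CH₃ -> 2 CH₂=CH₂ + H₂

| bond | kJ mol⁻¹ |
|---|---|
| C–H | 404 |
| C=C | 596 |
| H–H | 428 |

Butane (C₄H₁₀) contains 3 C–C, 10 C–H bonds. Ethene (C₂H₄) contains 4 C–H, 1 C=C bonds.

Let D be the C–C bond energy.
Σ(broken) = 3×D + 10×404 = 4040 + 3D
Σ(formed) = 8×404 + 2×596 + 1×428 = 4852
ΔH = Σ(broken) − Σ(formed) = (4040 + 3D) − (4852) = −812 + 3D
Setting this equal to +253 kJ gives 3D = 1065, so D = 355 kJ/mol.

D(C–C) ≈ 355 kJ/mol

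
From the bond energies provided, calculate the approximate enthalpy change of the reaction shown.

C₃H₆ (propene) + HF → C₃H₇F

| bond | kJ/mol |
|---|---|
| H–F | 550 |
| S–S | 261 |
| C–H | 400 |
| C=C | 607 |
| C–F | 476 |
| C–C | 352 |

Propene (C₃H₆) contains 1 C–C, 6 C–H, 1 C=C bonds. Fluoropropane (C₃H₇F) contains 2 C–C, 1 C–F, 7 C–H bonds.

ΔH ≈ −71 kJ

Bonds broken (reactants):
  C–C: 1 × 352 = 352
  C–H: 6 × 400 = 2400
  C=C: 1 × 607 = 607
  H–F: 1 × 550 = 550
  Σ(broken) = 3909 kJ
Bonds formed (products):
  C–C: 2 × 352 = 704
  C–F: 1 × 476 = 476
  C–H: 7 × 400 = 2800
  Σ(formed) = 3980 kJ
ΔH = Σ(broken) − Σ(formed) = 3909 − 3980 = −71 kJ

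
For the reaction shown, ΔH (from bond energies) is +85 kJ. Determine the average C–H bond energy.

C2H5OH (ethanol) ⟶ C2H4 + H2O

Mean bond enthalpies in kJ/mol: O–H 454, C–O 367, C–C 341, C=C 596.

D(C–H) ≈ 427 kJ/mol

Let D be the C–H bond energy.
Σ(broken) = 1×341 + 5×D + 1×367 + 1×454 = 1162 + 5D
Σ(formed) = 4×D + 1×596 + 2×454 = 1504 + 4D
ΔH = Σ(broken) − Σ(formed) = (1162 + 5D) − (1504 + 4D) = −342 + D
Setting this equal to +85 kJ gives D = 427 kJ/mol.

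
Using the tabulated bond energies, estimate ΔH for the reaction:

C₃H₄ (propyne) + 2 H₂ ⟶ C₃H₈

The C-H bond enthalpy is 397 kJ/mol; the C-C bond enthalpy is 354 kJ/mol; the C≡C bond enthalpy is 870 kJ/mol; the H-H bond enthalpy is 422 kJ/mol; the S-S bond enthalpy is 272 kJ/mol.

Bonds broken (reactants):
  C≡C: 1 × 870 = 870
  C-C: 1 × 354 = 354
  C-H: 4 × 397 = 1588
  H-H: 2 × 422 = 844
  Σ(broken) = 3656 kJ
Bonds formed (products):
  C-C: 2 × 354 = 708
  C-H: 8 × 397 = 3176
  Σ(formed) = 3884 kJ
ΔH = Σ(broken) − Σ(formed) = 3656 − 3884 = −228 kJ

ΔH ≈ −228 kJ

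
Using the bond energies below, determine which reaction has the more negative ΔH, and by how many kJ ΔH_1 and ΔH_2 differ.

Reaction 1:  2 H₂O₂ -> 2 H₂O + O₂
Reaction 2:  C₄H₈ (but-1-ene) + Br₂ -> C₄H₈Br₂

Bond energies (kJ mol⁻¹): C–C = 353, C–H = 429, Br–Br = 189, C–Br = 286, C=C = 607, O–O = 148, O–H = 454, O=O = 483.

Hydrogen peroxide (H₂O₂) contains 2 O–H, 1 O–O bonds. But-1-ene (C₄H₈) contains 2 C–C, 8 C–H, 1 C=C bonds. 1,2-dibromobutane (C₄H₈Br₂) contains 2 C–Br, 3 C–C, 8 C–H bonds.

Reaction 1, by 58 kJ

Reaction 1:
  Bonds broken (reactants):
    O–H: 4 × 454 = 1816
    O–O: 2 × 148 = 296
    Σ(broken) = 2112 kJ
  Bonds formed (products):
    O–H: 4 × 454 = 1816
    O=O: 1 × 483 = 483
    Σ(formed) = 2299 kJ
  ΔH_1 = 2112 − 2299 = −187 kJ
Reaction 2:
  Bonds broken (reactants):
    Br–Br: 1 × 189 = 189
    C–C: 2 × 353 = 706
    C–H: 8 × 429 = 3432
    C=C: 1 × 607 = 607
    Σ(broken) = 4934 kJ
  Bonds formed (products):
    C–Br: 2 × 286 = 572
    C–C: 3 × 353 = 1059
    C–H: 8 × 429 = 3432
    Σ(formed) = 5063 kJ
  ΔH_2 = 4934 − 5063 = −129 kJ
ΔH_1 − ΔH_2 = −58 kJ, so reaction 1 has the more negative ΔH; |ΔH_1 − ΔH_2| = 58 kJ.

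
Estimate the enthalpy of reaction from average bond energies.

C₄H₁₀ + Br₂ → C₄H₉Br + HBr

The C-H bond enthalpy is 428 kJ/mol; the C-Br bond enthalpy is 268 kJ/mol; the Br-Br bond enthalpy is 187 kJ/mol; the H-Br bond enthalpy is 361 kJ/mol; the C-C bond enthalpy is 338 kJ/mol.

Bonds broken (reactants):
  Br-Br: 1 × 187 = 187
  C-C: 3 × 338 = 1014
  C-H: 10 × 428 = 4280
  Σ(broken) = 5481 kJ
Bonds formed (products):
  C-Br: 1 × 268 = 268
  C-C: 3 × 338 = 1014
  C-H: 9 × 428 = 3852
  H-Br: 1 × 361 = 361
  Σ(formed) = 5495 kJ
ΔH = Σ(broken) − Σ(formed) = 5481 − 5495 = −14 kJ

ΔH ≈ −14 kJ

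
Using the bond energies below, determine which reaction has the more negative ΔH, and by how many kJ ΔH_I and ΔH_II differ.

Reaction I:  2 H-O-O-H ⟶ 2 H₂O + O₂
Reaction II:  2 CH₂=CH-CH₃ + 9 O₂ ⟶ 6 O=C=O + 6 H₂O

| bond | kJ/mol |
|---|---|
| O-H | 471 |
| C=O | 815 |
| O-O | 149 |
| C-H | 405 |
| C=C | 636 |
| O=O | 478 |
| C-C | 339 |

Reaction I:
  Bonds broken (reactants):
    O-H: 4 × 471 = 1884
    O-O: 2 × 149 = 298
    Σ(broken) = 2182 kJ
  Bonds formed (products):
    O-H: 4 × 471 = 1884
    O=O: 1 × 478 = 478
    Σ(formed) = 2362 kJ
  ΔH_I = 2182 − 2362 = −180 kJ
Reaction II:
  Bonds broken (reactants):
    C-C: 2 × 339 = 678
    C-H: 12 × 405 = 4860
    C=C: 2 × 636 = 1272
    O=O: 9 × 478 = 4302
    Σ(broken) = 11112 kJ
  Bonds formed (products):
    C=O: 12 × 815 = 9780
    O-H: 12 × 471 = 5652
    Σ(formed) = 15432 kJ
  ΔH_II = 11112 − 15432 = −4320 kJ
ΔH_I − ΔH_II = +4140 kJ, so reaction II has the more negative ΔH; |ΔH_I − ΔH_II| = 4140 kJ.

Reaction II, by 4140 kJ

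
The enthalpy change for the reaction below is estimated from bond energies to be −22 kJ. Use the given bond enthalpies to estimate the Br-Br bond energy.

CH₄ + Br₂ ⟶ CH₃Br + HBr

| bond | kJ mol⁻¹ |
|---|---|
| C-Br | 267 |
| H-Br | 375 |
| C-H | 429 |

Let D be the Br-Br bond energy.
Σ(broken) = 1×D + 4×429 = 1716 + D
Σ(formed) = 1×267 + 3×429 + 1×375 = 1929
ΔH = Σ(broken) − Σ(formed) = (1716 + D) − (1929) = −213 + D
Setting this equal to −22 kJ gives D = 191 kJ/mol.

D(Br-Br) ≈ 191 kJ/mol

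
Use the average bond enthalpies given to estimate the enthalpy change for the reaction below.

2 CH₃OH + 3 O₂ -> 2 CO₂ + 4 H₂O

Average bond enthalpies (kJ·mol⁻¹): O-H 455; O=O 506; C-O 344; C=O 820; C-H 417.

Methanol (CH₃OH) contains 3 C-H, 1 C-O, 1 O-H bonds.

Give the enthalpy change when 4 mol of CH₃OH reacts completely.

ΔH = −2604 kJ

Bonds broken (reactants):
  C-H: 6 × 417 = 2502
  C-O: 2 × 344 = 688
  O-H: 2 × 455 = 910
  O=O: 3 × 506 = 1518
  Σ(broken) = 5618 kJ
Bonds formed (products):
  C=O: 4 × 820 = 3280
  O-H: 8 × 455 = 3640
  Σ(formed) = 6920 kJ
ΔH = Σ(broken) − Σ(formed) = 5618 − 6920 = −1302 kJ
For 2× the reaction as written: 2 × (−1302) = −2604 kJ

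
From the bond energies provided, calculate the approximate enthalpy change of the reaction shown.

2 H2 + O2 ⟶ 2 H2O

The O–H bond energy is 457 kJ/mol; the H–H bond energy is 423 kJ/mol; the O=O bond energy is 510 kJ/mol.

ΔH ≈ −472 kJ

Bonds broken (reactants):
  H–H: 2 × 423 = 846
  O=O: 1 × 510 = 510
  Σ(broken) = 1356 kJ
Bonds formed (products):
  O–H: 4 × 457 = 1828
  Σ(formed) = 1828 kJ
ΔH = Σ(broken) − Σ(formed) = 1356 − 1828 = −472 kJ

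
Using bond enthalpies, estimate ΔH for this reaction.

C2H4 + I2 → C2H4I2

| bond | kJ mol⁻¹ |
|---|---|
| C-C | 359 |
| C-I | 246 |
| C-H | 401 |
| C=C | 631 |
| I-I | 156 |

Bonds broken (reactants):
  C-H: 4 × 401 = 1604
  C=C: 1 × 631 = 631
  I-I: 1 × 156 = 156
  Σ(broken) = 2391 kJ
Bonds formed (products):
  C-C: 1 × 359 = 359
  C-H: 4 × 401 = 1604
  C-I: 2 × 246 = 492
  Σ(formed) = 2455 kJ
ΔH = Σ(broken) − Σ(formed) = 2391 − 2455 = −64 kJ

ΔH ≈ −64 kJ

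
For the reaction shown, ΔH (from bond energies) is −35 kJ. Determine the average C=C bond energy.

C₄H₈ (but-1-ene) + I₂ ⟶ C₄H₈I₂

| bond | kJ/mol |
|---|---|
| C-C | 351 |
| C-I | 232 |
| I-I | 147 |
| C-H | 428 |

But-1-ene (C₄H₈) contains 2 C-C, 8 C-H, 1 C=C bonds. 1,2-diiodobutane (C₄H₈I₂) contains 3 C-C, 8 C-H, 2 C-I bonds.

Let D be the C=C bond energy.
Σ(broken) = 2×351 + 8×428 + 1×D + 1×147 = 4273 + D
Σ(formed) = 3×351 + 8×428 + 2×232 = 4941
ΔH = Σ(broken) − Σ(formed) = (4273 + D) − (4941) = −668 + D
Setting this equal to −35 kJ gives D = 633 kJ/mol.

D(C=C) ≈ 633 kJ/mol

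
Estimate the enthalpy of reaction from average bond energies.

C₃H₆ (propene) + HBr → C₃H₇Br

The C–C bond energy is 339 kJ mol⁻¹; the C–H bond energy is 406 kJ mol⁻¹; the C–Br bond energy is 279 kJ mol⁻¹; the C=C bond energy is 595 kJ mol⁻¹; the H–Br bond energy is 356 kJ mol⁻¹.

Bonds broken (reactants):
  C–C: 1 × 339 = 339
  C–H: 6 × 406 = 2436
  C=C: 1 × 595 = 595
  H–Br: 1 × 356 = 356
  Σ(broken) = 3726 kJ
Bonds formed (products):
  C–Br: 1 × 279 = 279
  C–C: 2 × 339 = 678
  C–H: 7 × 406 = 2842
  Σ(formed) = 3799 kJ
ΔH = Σ(broken) − Σ(formed) = 3726 − 3799 = −73 kJ

ΔH ≈ −73 kJ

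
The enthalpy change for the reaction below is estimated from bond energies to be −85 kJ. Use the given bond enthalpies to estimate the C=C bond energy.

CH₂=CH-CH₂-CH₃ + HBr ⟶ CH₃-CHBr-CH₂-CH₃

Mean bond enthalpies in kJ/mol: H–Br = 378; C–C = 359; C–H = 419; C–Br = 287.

Let D be the C=C bond energy.
Σ(broken) = 2×359 + 8×419 + 1×D + 1×378 = 4448 + D
Σ(formed) = 1×287 + 3×359 + 9×419 = 5135
ΔH = Σ(broken) − Σ(formed) = (4448 + D) − (5135) = −687 + D
Setting this equal to −85 kJ gives D = 602 kJ/mol.

D(C=C) ≈ 602 kJ/mol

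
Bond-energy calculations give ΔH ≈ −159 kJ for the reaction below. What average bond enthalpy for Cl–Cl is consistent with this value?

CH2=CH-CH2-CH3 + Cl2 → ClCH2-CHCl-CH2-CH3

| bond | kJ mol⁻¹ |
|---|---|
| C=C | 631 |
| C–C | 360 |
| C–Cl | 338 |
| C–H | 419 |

D(Cl–Cl) ≈ 246 kJ/mol

Let D be the Cl–Cl bond energy.
Σ(broken) = 2×360 + 8×419 + 1×631 + 1×D = 4703 + D
Σ(formed) = 3×360 + 2×338 + 8×419 = 5108
ΔH = Σ(broken) − Σ(formed) = (4703 + D) − (5108) = −405 + D
Setting this equal to −159 kJ gives D = 246 kJ/mol.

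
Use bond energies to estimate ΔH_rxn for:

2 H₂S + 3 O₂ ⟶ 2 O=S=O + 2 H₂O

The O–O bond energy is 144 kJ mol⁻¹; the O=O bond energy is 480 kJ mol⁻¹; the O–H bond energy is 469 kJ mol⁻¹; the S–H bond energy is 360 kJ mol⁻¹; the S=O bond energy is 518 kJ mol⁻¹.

Bonds broken (reactants):
  O=O: 3 × 480 = 1440
  S–H: 4 × 360 = 1440
  Σ(broken) = 2880 kJ
Bonds formed (products):
  O–H: 4 × 469 = 1876
  S=O: 4 × 518 = 2072
  Σ(formed) = 3948 kJ
ΔH = Σ(broken) − Σ(formed) = 2880 − 3948 = −1068 kJ

ΔH ≈ −1068 kJ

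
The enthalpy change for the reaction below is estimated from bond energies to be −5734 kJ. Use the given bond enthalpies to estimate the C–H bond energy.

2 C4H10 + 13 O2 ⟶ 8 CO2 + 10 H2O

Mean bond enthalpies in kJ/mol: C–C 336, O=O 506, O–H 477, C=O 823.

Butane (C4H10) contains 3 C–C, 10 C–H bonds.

D(C–H) ≈ 419 kJ/mol

Let D be the C–H bond energy.
Σ(broken) = 6×336 + 20×D + 13×506 = 8594 + 20D
Σ(formed) = 16×823 + 20×477 = 22708
ΔH = Σ(broken) − Σ(formed) = (8594 + 20D) − (22708) = −14114 + 20D
Setting this equal to −5734 kJ gives 20D = 8380, so D = 419 kJ/mol.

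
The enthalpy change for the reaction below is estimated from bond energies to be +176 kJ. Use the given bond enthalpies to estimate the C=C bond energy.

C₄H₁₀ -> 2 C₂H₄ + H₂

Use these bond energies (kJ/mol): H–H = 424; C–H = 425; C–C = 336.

D(C=C) ≈ 629 kJ/mol

Let D be the C=C bond energy.
Σ(broken) = 3×336 + 10×425 = 5258
Σ(formed) = 8×425 + 2×D + 1×424 = 3824 + 2D
ΔH = Σ(broken) − Σ(formed) = (5258) − (3824 + 2D) = +1434 − 2D
Setting this equal to +176 kJ gives 2D = 1258, so D = 629 kJ/mol.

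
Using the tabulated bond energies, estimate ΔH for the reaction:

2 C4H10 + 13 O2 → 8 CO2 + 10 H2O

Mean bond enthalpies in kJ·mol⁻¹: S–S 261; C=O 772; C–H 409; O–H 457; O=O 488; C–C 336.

ΔH ≈ −4952 kJ

Bonds broken (reactants):
  C–C: 6 × 336 = 2016
  C–H: 20 × 409 = 8180
  O=O: 13 × 488 = 6344
  Σ(broken) = 16540 kJ
Bonds formed (products):
  C=O: 16 × 772 = 12352
  O–H: 20 × 457 = 9140
  Σ(formed) = 21492 kJ
ΔH = Σ(broken) − Σ(formed) = 16540 − 21492 = −4952 kJ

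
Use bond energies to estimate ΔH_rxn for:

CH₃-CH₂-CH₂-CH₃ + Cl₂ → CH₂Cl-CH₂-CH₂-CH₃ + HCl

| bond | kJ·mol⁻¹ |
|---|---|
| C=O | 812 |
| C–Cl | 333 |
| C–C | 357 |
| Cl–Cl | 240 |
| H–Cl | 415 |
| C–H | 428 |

ΔH ≈ −80 kJ

Bonds broken (reactants):
  C–C: 3 × 357 = 1071
  C–H: 10 × 428 = 4280
  Cl–Cl: 1 × 240 = 240
  Σ(broken) = 5591 kJ
Bonds formed (products):
  C–C: 3 × 357 = 1071
  C–Cl: 1 × 333 = 333
  C–H: 9 × 428 = 3852
  H–Cl: 1 × 415 = 415
  Σ(formed) = 5671 kJ
ΔH = Σ(broken) − Σ(formed) = 5591 − 5671 = −80 kJ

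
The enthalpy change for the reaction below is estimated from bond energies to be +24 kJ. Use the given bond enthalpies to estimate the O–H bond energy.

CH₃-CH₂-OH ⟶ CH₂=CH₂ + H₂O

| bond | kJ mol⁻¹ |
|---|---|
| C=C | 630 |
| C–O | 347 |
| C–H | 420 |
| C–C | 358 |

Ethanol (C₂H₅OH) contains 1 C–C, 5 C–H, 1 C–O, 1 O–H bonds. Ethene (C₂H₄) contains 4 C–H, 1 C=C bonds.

D(O–H) ≈ 471 kJ/mol

Let D be the O–H bond energy.
Σ(broken) = 1×358 + 5×420 + 1×347 + 1×D = 2805 + D
Σ(formed) = 4×420 + 1×630 + 2×D = 2310 + 2D
ΔH = Σ(broken) − Σ(formed) = (2805 + D) − (2310 + 2D) = +495 − D
Setting this equal to +24 kJ gives D = 471 kJ/mol.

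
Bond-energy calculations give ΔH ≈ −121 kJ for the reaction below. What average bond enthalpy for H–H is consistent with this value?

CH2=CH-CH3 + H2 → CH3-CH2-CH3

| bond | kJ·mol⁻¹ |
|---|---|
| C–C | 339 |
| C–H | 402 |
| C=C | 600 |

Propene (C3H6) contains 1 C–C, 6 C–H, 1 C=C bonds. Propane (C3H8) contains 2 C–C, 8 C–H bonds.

Let D be the H–H bond energy.
Σ(broken) = 1×339 + 6×402 + 1×600 + 1×D = 3351 + D
Σ(formed) = 2×339 + 8×402 = 3894
ΔH = Σ(broken) − Σ(formed) = (3351 + D) − (3894) = −543 + D
Setting this equal to −121 kJ gives D = 422 kJ/mol.

D(H–H) ≈ 422 kJ/mol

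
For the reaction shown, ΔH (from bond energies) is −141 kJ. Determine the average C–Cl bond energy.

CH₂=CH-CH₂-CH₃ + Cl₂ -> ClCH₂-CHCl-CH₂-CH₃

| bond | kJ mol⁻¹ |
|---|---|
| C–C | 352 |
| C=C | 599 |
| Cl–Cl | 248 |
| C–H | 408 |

Let D be the C–Cl bond energy.
Σ(broken) = 2×352 + 8×408 + 1×599 + 1×248 = 4815
Σ(formed) = 3×352 + 2×D + 8×408 = 4320 + 2D
ΔH = Σ(broken) − Σ(formed) = (4815) − (4320 + 2D) = +495 − 2D
Setting this equal to −141 kJ gives 2D = 636, so D = 318 kJ/mol.

D(C–Cl) ≈ 318 kJ/mol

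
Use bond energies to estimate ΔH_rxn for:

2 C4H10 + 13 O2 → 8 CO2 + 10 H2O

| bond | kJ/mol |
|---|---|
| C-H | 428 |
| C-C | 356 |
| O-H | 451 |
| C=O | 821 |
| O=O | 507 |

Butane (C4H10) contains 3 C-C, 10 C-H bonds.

Bonds broken (reactants):
  C-C: 6 × 356 = 2136
  C-H: 20 × 428 = 8560
  O=O: 13 × 507 = 6591
  Σ(broken) = 17287 kJ
Bonds formed (products):
  C=O: 16 × 821 = 13136
  O-H: 20 × 451 = 9020
  Σ(formed) = 22156 kJ
ΔH = Σ(broken) − Σ(formed) = 17287 − 22156 = −4869 kJ

ΔH ≈ −4869 kJ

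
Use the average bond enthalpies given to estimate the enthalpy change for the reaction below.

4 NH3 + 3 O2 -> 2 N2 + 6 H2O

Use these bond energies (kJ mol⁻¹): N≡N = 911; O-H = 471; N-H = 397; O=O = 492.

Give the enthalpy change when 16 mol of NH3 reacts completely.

ΔH = −4936 kJ

Bonds broken (reactants):
  N-H: 12 × 397 = 4764
  O=O: 3 × 492 = 1476
  Σ(broken) = 6240 kJ
Bonds formed (products):
  N≡N: 2 × 911 = 1822
  O-H: 12 × 471 = 5652
  Σ(formed) = 7474 kJ
ΔH = Σ(broken) − Σ(formed) = 6240 − 7474 = −1234 kJ
For 4× the reaction as written: 4 × (−1234) = −4936 kJ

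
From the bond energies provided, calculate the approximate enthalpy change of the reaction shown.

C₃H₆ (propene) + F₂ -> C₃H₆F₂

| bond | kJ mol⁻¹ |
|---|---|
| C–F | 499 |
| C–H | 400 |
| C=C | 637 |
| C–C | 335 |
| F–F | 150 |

ΔH ≈ −546 kJ

Bonds broken (reactants):
  C–C: 1 × 335 = 335
  C–H: 6 × 400 = 2400
  C=C: 1 × 637 = 637
  F–F: 1 × 150 = 150
  Σ(broken) = 3522 kJ
Bonds formed (products):
  C–C: 2 × 335 = 670
  C–F: 2 × 499 = 998
  C–H: 6 × 400 = 2400
  Σ(formed) = 4068 kJ
ΔH = Σ(broken) − Σ(formed) = 3522 − 4068 = −546 kJ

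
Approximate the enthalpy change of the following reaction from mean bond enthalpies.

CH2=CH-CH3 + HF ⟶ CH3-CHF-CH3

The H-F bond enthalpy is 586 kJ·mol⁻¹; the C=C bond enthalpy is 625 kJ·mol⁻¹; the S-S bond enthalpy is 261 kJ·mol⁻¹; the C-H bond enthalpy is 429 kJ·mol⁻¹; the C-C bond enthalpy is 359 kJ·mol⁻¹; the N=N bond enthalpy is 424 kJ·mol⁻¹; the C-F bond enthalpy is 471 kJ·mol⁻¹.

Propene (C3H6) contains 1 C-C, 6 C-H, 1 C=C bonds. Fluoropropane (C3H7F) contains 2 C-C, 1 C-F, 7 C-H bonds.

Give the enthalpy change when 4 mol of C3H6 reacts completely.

ΔH = −192 kJ

Bonds broken (reactants):
  C-C: 1 × 359 = 359
  C-H: 6 × 429 = 2574
  C=C: 1 × 625 = 625
  H-F: 1 × 586 = 586
  Σ(broken) = 4144 kJ
Bonds formed (products):
  C-C: 2 × 359 = 718
  C-F: 1 × 471 = 471
  C-H: 7 × 429 = 3003
  Σ(formed) = 4192 kJ
ΔH = Σ(broken) − Σ(formed) = 4144 − 4192 = −48 kJ
For 4× the reaction as written: 4 × (−48) = −192 kJ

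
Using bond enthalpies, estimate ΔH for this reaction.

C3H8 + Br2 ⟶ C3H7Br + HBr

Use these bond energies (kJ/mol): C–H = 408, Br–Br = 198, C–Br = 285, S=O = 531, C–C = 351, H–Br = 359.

Bonds broken (reactants):
  Br–Br: 1 × 198 = 198
  C–C: 2 × 351 = 702
  C–H: 8 × 408 = 3264
  Σ(broken) = 4164 kJ
Bonds formed (products):
  C–Br: 1 × 285 = 285
  C–C: 2 × 351 = 702
  C–H: 7 × 408 = 2856
  H–Br: 1 × 359 = 359
  Σ(formed) = 4202 kJ
ΔH = Σ(broken) − Σ(formed) = 4164 − 4202 = −38 kJ

ΔH ≈ −38 kJ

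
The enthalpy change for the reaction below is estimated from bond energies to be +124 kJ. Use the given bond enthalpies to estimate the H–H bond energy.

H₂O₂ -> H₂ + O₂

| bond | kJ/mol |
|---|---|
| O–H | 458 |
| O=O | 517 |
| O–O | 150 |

D(H–H) ≈ 425 kJ/mol

Let D be the H–H bond energy.
Σ(broken) = 2×458 + 1×150 = 1066
Σ(formed) = 1×D + 1×517 = 517 + D
ΔH = Σ(broken) − Σ(formed) = (1066) − (517 + D) = +549 − D
Setting this equal to +124 kJ gives D = 425 kJ/mol.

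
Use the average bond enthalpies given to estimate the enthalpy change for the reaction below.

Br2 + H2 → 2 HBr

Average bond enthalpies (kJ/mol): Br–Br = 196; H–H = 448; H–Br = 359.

Bonds broken (reactants):
  Br–Br: 1 × 196 = 196
  H–H: 1 × 448 = 448
  Σ(broken) = 644 kJ
Bonds formed (products):
  H–Br: 2 × 359 = 718
  Σ(formed) = 718 kJ
ΔH = Σ(broken) − Σ(formed) = 644 − 718 = −74 kJ

ΔH ≈ −74 kJ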